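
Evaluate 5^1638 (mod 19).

1

Successive squares of 5 mod 19: 5^1≡5, 5^2≡6, 5^4≡17, 5^8≡4, 5^16≡16, 5^32≡9, 5^64≡5, 5^128≡6, 5^256≡17, 5^512≡4, 5^1024≡16.
1638 = 2 + 4 + 32 + 64 + 512 + 1024, so 5^1638 ≡ 6·17·9·5·4·16 ≡ 1 (mod 19).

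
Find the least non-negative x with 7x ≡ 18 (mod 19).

7⁻¹ ≡ 11 (mod 19) because 7·11 = 77 = 4·19 + 1.
So x ≡ 11·18 = 198 ≡ 8 (mod 19).

8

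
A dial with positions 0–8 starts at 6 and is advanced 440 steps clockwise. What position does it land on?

5

440 − 48·9 = 8, so 440 ≡ 8 (mod 9).
(6 + 8) mod 9 = 5.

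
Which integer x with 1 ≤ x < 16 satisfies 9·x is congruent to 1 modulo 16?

9

16 = 1·9 + 7
9 = 1·7 + 2
7 = 3·2 + 1
2 = 2·1 + 0
Back-substituting gives 9·9 ≡ 1 (mod 16).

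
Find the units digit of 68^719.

2

Powers of 8 mod 10 repeat with period 4: 8, 4, 2, 6.
719 mod 4 = 3, so the last digit matches 8^3 = 2.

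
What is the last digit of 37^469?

Powers of 7 mod 10 repeat with period 4: 7, 9, 3, 1.
469 leaves remainder 1 on division by 4, so 37^469 ends in 7.

7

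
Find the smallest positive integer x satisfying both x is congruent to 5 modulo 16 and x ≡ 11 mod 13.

37

x ≡ 11 (mod 13) gives x ∈ {11, 24, 37}.
The first of these with x mod 16 = 5 is 37.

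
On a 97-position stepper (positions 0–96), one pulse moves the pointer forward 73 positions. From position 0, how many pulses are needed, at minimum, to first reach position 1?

4

97 = 1·73 + 24
73 = 3·24 + 1
24 = 24·1 + 0
Back-substituting gives 73·4 ≡ 1 (mod 97).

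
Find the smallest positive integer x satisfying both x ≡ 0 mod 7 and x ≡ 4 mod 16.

Since 16·4 ≡ 1 (mod 7), take x = 4 + 16·((0−4)·4 mod 7) = 4 + 16·5 = 84.
Check: 84 mod 7 = 0, 84 mod 16 = 4.

84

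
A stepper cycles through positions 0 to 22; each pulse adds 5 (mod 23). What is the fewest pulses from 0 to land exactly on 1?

14

5·14 = 70 = 3·23 + 1, so 5⁻¹ ≡ 14 (mod 23).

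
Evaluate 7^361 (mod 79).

Successive squares of 7 mod 79: 7^1≡7, 7^2≡49, 7^4≡31, 7^8≡13, 7^16≡11, 7^32≡42, 7^64≡26, 7^128≡44, 7^256≡40.
Since 361 = 1 + 8 + 32 + 64 + 256 in binary, 7^361 ≡ 7·13·42·26·40 ≡ 74 (mod 79).

74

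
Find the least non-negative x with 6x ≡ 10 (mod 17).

13

6⁻¹ ≡ 3 (mod 17) because 6·3 = 18 = 1·17 + 1.
Multiplying both sides by 3: x ≡ 3·10 = 30 ≡ 13 (mod 17).
Check: 6·13 = 78 = 4·17 + 10.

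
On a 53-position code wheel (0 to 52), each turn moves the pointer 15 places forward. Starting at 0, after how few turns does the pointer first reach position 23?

15⁻¹ ≡ 46 (mod 53) because 15·46 = 690 = 13·53 + 1.
So x ≡ 46·23 = 1058 ≡ 51 (mod 53).

51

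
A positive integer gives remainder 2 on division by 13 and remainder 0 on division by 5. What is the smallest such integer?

15

Since 5·8 ≡ 1 (mod 13), take x = 0 + 5·((2−0)·8 mod 13) = 0 + 5·3 = 15.
Check: 15 mod 13 = 2, 15 mod 5 = 0.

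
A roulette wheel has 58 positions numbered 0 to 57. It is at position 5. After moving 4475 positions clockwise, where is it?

14

4475 mod 58 = 9 (since 77·58 = 4466).
(5 + 9) mod 58 = 14.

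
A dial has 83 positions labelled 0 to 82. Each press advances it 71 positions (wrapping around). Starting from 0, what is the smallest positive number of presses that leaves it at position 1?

76

71·76 = 5396 = 65·83 + 1, so 71⁻¹ ≡ 76 (mod 83).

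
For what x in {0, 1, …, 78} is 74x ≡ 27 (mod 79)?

74⁻¹ ≡ 63 (mod 79) because 74·63 = 4662 = 59·79 + 1.
So x ≡ 63·27 = 1701 ≡ 42 (mod 79).

42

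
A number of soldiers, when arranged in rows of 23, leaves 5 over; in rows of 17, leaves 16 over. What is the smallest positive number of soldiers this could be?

373

Since 17·19 ≡ 1 (mod 23), take x = 16 + 17·((5−16)·19 mod 23) = 16 + 17·21 = 373.
Check: 373 mod 23 = 5, 373 mod 17 = 16.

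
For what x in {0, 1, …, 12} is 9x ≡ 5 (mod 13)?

2

The inverse of 9 mod 13 is 3 (since 9·3 = 27 ≡ 1).
Multiplying both sides by 3: x ≡ 3·5 = 15 ≡ 2 (mod 13).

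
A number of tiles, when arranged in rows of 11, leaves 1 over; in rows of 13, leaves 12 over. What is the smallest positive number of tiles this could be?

x ≡ 1 (mod 11) gives x ∈ {1, 12}.
The first of these with x mod 13 = 12 is 12.

12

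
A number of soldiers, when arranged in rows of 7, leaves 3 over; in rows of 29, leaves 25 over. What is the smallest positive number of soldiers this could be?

199

Since 29·1 ≡ 1 (mod 7), take x = 25 + 29·((3−25)·1 mod 7) = 25 + 29·6 = 199.
Check: 199 mod 7 = 3, 199 mod 29 = 25.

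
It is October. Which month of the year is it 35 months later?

September

35 = 2·12 + 11, so 35 mod 12 = 11.
October + 11 months → September.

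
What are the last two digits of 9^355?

49

Successive squares of 9 mod 100: 9^1≡9, 9^2≡81, 9^4≡61, 9^8≡21, 9^16≡41, 9^32≡81, 9^64≡61, 9^128≡21, 9^256≡41.
355 = 1 + 2 + 32 + 64 + 256, so 9^355 ≡ 9·81·81·61·41 ≡ 49 (mod 100).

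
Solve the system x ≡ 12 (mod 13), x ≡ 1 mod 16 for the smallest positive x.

129

x ≡ 12 (mod 13) gives x ∈ {12, 25, 38, 51, 64, 77, 90, 103, …}.
The first of these with x mod 16 = 1 is 129.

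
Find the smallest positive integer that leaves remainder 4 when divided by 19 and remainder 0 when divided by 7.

42

Since 7·11 ≡ 1 (mod 19), take x = 0 + 7·((4−0)·11 mod 19) = 0 + 7·6 = 42.
Check: 42 mod 19 = 4, 42 mod 7 = 0.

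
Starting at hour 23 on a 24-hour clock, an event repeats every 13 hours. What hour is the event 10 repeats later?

9

10·13 = 130.
130 = 5·24 + 10, so 130 mod 24 = 10.
(23 + 10) mod 24 = 9.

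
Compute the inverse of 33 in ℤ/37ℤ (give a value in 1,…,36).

9

33·9 = 297 = 8·37 + 1, so 33⁻¹ ≡ 9 (mod 37).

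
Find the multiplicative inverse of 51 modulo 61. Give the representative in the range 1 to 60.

61 = 1·51 + 10
51 = 5·10 + 1
10 = 10·1 + 0
Back-substituting gives 51·6 ≡ 1 (mod 61).

6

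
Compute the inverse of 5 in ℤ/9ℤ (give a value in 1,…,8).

9 = 1·5 + 4
5 = 1·4 + 1
4 = 4·1 + 0
Back-substituting gives 5·2 ≡ 1 (mod 9).

2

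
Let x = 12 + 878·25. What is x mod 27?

878·25 = 21950.
21950 − 812·27 = 26, so 21950 ≡ 26 (mod 27).
(12 + 26) mod 27 = 11.

11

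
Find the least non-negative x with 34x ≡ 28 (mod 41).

37

34⁻¹ ≡ 35 (mod 41) because 34·35 = 1190 = 29·41 + 1.
So x ≡ 35·28 = 980 ≡ 37 (mod 41).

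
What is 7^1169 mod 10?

Powers of 7 mod 10 repeat with period 4: 7, 9, 3, 1.
1169 mod 4 = 1, so the last digit matches 7^1 = 7.

7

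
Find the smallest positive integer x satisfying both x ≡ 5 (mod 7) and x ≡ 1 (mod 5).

x ≡ 1 (mod 5) gives x ∈ {1, 6, 11, 16, 21, 26}.
The first of these with x mod 7 = 5 is 26.

26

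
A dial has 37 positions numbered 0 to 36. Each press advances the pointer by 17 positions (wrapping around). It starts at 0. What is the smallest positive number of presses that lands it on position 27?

19

17⁻¹ ≡ 24 (mod 37) because 17·24 = 408 = 11·37 + 1.
So x ≡ 24·27 = 648 ≡ 19 (mod 37).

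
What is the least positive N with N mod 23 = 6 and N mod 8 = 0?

144

x ≡ 0 (mod 8) gives x ∈ {0, 8, 16, 24, 32, 40, 48, 56, …}.
The first of these with x mod 23 = 6 is 144.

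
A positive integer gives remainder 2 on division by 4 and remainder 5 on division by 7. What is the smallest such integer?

x ≡ 2 (mod 4) gives x ∈ {2, 6, 10, 14, 18, 22, 26}.
The first of these with x mod 7 = 5 is 26.

26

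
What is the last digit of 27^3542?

Last digits of 7^n: 7, 9, 3, 1 (period 4).
3542 leaves remainder 2 on division by 4, so 27^3542 ends in 9.

9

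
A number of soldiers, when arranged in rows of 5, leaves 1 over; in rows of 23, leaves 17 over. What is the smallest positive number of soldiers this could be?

Since 23·2 ≡ 1 (mod 5), take x = 17 + 23·((1−17)·2 mod 5) = 17 + 23·3 = 86.
Check: 86 mod 5 = 1, 86 mod 23 = 17.

86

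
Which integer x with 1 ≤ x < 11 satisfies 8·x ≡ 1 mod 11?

8·7 = 56 = 5·11 + 1, so 8⁻¹ ≡ 7 (mod 11).

7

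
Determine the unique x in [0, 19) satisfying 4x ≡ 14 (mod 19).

4⁻¹ ≡ 5 (mod 19) because 4·5 = 20 = 1·19 + 1.
So x ≡ 5·14 = 70 ≡ 13 (mod 19).
Check: 4·13 = 52 = 2·19 + 14.

13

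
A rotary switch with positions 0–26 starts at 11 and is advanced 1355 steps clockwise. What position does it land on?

1355 − 50·27 = 5, so 1355 ≡ 5 (mod 27).
(11 + 5) mod 27 = 16.

16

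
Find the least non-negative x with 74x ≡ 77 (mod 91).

49

The inverse of 74 mod 91 is 16 (since 74·16 = 1184 ≡ 1).
So x ≡ 16·77 = 1232 ≡ 49 (mod 91).
Check: 74·49 = 3626 = 39·91 + 77.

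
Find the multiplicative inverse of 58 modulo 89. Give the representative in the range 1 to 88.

58·66 = 3828 = 43·89 + 1, so 58⁻¹ ≡ 66 (mod 89).

66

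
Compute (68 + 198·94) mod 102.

14

198·94 = 18612.
18612 mod 102 = 48 (since 182·102 = 18564).
(68 + 48) mod 102 = 14.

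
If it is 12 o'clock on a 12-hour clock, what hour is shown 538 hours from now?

10

538 − 44·12 = 10, so 538 ≡ 10 (mod 12).
12 + 10 → 10 on a 12-hour dial.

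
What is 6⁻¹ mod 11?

6·2 = 12 = 1·11 + 1, so 6⁻¹ ≡ 2 (mod 11).

2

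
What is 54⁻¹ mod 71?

25

54·25 = 1350 = 19·71 + 1, so 54⁻¹ ≡ 25 (mod 71).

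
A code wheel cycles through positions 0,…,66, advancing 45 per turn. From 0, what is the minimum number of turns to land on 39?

The inverse of 45 mod 67 is 3 (since 45·3 = 135 ≡ 1).
Multiplying both sides by 3: x ≡ 3·39 = 117 ≡ 50 (mod 67).

50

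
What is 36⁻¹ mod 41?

8

41 = 1·36 + 5
36 = 7·5 + 1
5 = 5·1 + 0
Back-substituting gives 36·8 ≡ 1 (mod 41).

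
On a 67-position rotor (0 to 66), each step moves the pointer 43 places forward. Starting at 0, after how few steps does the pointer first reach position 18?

43⁻¹ ≡ 53 (mod 67) because 43·53 = 2279 = 34·67 + 1.
Multiplying both sides by 53: x ≡ 53·18 = 954 ≡ 16 (mod 67).

16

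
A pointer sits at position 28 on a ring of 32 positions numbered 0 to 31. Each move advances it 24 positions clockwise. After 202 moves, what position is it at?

202·24 = 4848.
Dividing 4848 by 32 gives quotient 151 and remainder 16.
(28 + 16) mod 32 = 12.

12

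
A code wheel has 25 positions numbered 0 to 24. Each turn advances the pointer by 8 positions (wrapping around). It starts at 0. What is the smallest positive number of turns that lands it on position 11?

8⁻¹ ≡ 22 (mod 25) because 8·22 = 176 = 7·25 + 1.
So x ≡ 22·11 = 242 ≡ 17 (mod 25).

17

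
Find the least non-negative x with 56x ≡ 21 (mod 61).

56⁻¹ ≡ 12 (mod 61) because 56·12 = 672 = 11·61 + 1.
Multiplying both sides by 12: x ≡ 12·21 = 252 ≡ 8 (mod 61).

8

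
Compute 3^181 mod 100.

By repeated squaring mod 100: 3^1≡3, 3^2≡9, 3^4≡81, 3^8≡61, 3^16≡21, 3^32≡41, 3^64≡81, 3^128≡61.
181 = 1 + 4 + 16 + 32 + 128, so 3^181 ≡ 3·81·21·41·61 ≡ 3 (mod 100).

3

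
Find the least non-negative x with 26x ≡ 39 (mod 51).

26⁻¹ ≡ 2 (mod 51) because 26·2 = 52 = 1·51 + 1.
So x ≡ 2·39 = 78 ≡ 27 (mod 51).
Check: 26·27 = 702 = 13·51 + 39.

27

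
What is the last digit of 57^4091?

The units digit of 57^n cycles with period 4: 7, 9, 3, 1, …
4091 mod 4 = 3, so the last digit matches 7^3 = 3.

3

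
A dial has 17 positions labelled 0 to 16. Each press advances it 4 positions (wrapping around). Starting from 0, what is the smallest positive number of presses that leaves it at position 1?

4·13 = 52 = 3·17 + 1, so 4⁻¹ ≡ 13 (mod 17).

13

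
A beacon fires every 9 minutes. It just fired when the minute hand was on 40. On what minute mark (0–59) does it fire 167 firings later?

43

167·9 = 1503.
1503 mod 60 = 3 (since 25·60 = 1500).
(40 + 3) mod 60 = 43.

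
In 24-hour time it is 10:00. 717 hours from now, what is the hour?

7

717 = 29·24 + 21, so 717 mod 24 = 21.
(10 + 21) mod 24 = 7.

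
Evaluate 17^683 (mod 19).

Successive squares of 17 mod 19: 17^1≡17, 17^2≡4, 17^4≡16, 17^8≡9, 17^16≡5, 17^32≡6, 17^64≡17, 17^128≡4, 17^256≡16, 17^512≡9.
683 = 1 + 2 + 8 + 32 + 128 + 512, so 17^683 ≡ 17·4·9·6·4·9 ≡ 9 (mod 19).

9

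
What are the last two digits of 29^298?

Successive squares of 29 mod 100: 29^1≡29, 29^2≡41, 29^4≡81, 29^8≡61, 29^16≡21, 29^32≡41, 29^64≡81, 29^128≡61, 29^256≡21.
Since 298 = 2 + 8 + 32 + 256 in binary, 29^298 ≡ 41·61·41·21 ≡ 61 (mod 100).

61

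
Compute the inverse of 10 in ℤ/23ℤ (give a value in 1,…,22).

23 = 2·10 + 3
10 = 3·3 + 1
3 = 3·1 + 0
Back-substituting gives 10·7 ≡ 1 (mod 23).

7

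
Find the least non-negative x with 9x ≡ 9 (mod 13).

1

9⁻¹ ≡ 3 (mod 13) because 9·3 = 27 = 2·13 + 1.
Multiplying both sides by 3: x ≡ 3·9 = 27 ≡ 1 (mod 13).
Check: 9·1 = 9 = 0·13 + 9.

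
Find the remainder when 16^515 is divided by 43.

Successive squares of 16 mod 43: 16^1≡16, 16^2≡41, 16^4≡4, 16^8≡16, 16^16≡41, 16^32≡4, 16^64≡16, 16^128≡41, 16^256≡4, 16^512≡16.
515 = 1 + 2 + 512, so 16^515 ≡ 16·41·16 ≡ 4 (mod 43).

4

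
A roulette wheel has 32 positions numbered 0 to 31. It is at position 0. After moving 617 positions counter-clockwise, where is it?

Dividing 617 by 32 gives quotient 19 and remainder 9.
(0 − 9) mod 32 = 23.

23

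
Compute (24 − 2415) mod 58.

45

2415 = 41·58 + 37, so 2415 mod 58 = 37.
(24 − 37) mod 58 = 45.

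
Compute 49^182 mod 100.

1

Successive squares of 49 mod 100: 49^1≡49, 49^2≡1, 49^4≡1, 49^8≡1, 49^16≡1, 49^32≡1, 49^64≡1, 49^128≡1.
Since 182 = 2 + 4 + 16 + 32 + 128 in binary, 49^182 ≡ 1·1·1·1·1 ≡ 1 (mod 100).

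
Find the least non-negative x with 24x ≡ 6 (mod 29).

22

24⁻¹ ≡ 23 (mod 29) because 24·23 = 552 = 19·29 + 1.
Multiplying both sides by 23: x ≡ 23·6 = 138 ≡ 22 (mod 29).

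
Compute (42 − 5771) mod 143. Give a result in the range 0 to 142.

134

Dividing 5771 by 143 gives quotient 40 and remainder 51.
(42 − 51) mod 143 = 134.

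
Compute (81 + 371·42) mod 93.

371·42 = 15582.
15582 mod 93 = 51 (since 167·93 = 15531).
(81 + 51) mod 93 = 39.

39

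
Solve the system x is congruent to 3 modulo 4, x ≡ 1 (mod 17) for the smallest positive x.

x ≡ 3 (mod 4) gives x ∈ {3, 7, 11, 15, 19, 23, 27, 31, …}.
The first of these with x mod 17 = 1 is 35.

35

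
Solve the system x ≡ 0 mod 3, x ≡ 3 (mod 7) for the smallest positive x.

3

x ≡ 0 (mod 3) gives x ∈ {0, 3}.
The first of these with x mod 7 = 3 is 3.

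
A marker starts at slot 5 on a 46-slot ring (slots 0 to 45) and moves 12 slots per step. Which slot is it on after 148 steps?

33

148·12 = 1776.
1776 − 38·46 = 28, so 1776 ≡ 28 (mod 46).
(5 + 28) mod 46 = 33.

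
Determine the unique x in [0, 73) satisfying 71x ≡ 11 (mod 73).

31

71⁻¹ ≡ 36 (mod 73) because 71·36 = 2556 = 35·73 + 1.
Multiplying both sides by 36: x ≡ 36·11 = 396 ≡ 31 (mod 73).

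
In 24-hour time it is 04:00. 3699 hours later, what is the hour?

7

3699 mod 24 = 3 (since 154·24 = 3696).
(4 + 3) mod 24 = 7.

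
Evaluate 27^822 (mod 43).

11

By repeated squaring mod 43: 27^1≡27, 27^2≡41, 27^4≡4, 27^8≡16, 27^16≡41, 27^32≡4, 27^64≡16, 27^128≡41, 27^256≡4, 27^512≡16.
Since 822 = 2 + 4 + 16 + 32 + 256 + 512 in binary, 27^822 ≡ 41·4·41·4·4·16 ≡ 11 (mod 43).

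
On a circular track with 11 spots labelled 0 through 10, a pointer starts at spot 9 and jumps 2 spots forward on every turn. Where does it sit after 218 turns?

218·2 = 436.
Dividing 436 by 11 gives quotient 39 and remainder 7.
(9 + 7) mod 11 = 5.

5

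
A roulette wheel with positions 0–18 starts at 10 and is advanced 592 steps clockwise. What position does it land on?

13

Dividing 592 by 19 gives quotient 31 and remainder 3.
(10 + 3) mod 19 = 13.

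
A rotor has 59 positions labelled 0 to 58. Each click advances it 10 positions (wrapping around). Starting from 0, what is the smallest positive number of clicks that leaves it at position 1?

6

59 = 5·10 + 9
10 = 1·9 + 1
9 = 9·1 + 0
Back-substituting gives 10·6 ≡ 1 (mod 59).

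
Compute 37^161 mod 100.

Successive squares of 37 mod 100: 37^1≡37, 37^2≡69, 37^4≡61, 37^8≡21, 37^16≡41, 37^32≡81, 37^64≡61, 37^128≡21.
Since 161 = 1 + 32 + 128 in binary, 37^161 ≡ 37·81·21 ≡ 37 (mod 100).

37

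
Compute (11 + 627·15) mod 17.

627·15 = 9405.
Dividing 9405 by 17 gives quotient 553 and remainder 4.
(11 + 4) mod 17 = 15.

15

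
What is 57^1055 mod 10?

3

Last digits of 7^n: 7, 9, 3, 1 (period 4).
1055 mod 4 = 3, so the last digit matches 7^3 = 3.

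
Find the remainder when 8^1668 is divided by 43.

Square-and-reduce mod 43: 8^1≡8, 8^2≡21, 8^4≡11, 8^8≡35, 8^16≡21, 8^32≡11, 8^64≡35, 8^128≡21, 8^256≡11, 8^512≡35, 8^1024≡21.
1668 = 4 + 128 + 512 + 1024, so 8^1668 ≡ 11·21·35·21 ≡ 21 (mod 43).

21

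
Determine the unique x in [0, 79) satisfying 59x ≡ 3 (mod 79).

The inverse of 59 mod 79 is 75 (since 59·75 = 4425 ≡ 1).
Multiplying both sides by 75: x ≡ 75·3 = 225 ≡ 67 (mod 79).
Check: 59·67 = 3953 = 50·79 + 3.

67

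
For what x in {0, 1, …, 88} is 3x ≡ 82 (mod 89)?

57

The inverse of 3 mod 89 is 30 (since 3·30 = 90 ≡ 1).
Multiplying both sides by 30: x ≡ 30·82 = 2460 ≡ 57 (mod 89).
Check: 3·57 = 171 = 1·89 + 82.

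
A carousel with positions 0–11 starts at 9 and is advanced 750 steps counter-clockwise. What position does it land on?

3

750 = 62·12 + 6, so 750 mod 12 = 6.
(9 − 6) mod 12 = 3.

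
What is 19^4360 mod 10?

1

The units digit of 19^n cycles with period 2: 9, 1, …
4360 leaves remainder 0 on division by 2, so 19^4360 ends in 1.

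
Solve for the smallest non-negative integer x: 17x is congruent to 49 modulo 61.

The inverse of 17 mod 61 is 18 (since 17·18 = 306 ≡ 1).
Multiplying both sides by 18: x ≡ 18·49 = 882 ≡ 28 (mod 61).

28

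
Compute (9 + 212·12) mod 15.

212·12 = 2544.
2544 − 169·15 = 9, so 2544 ≡ 9 (mod 15).
(9 + 9) mod 15 = 3.

3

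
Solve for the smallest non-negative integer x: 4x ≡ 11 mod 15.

The inverse of 4 mod 15 is 4 (since 4·4 = 16 ≡ 1).
Multiplying both sides by 4: x ≡ 4·11 = 44 ≡ 14 (mod 15).
Check: 4·14 = 56 = 3·15 + 11.

14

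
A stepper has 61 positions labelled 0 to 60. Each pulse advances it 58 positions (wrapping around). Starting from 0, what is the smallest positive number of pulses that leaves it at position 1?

61 = 1·58 + 3
58 = 19·3 + 1
3 = 3·1 + 0
Back-substituting gives 58·20 ≡ 1 (mod 61).

20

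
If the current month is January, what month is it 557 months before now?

557 = 46·12 + 5, so 557 mod 12 = 5.
January − 5 months → August.

August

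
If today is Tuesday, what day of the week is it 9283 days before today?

9283 mod 7 = 1 (since 1326·7 = 9282).
Tuesday − 1 day → Monday.

Monday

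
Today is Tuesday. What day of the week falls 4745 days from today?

4745 mod 7 = 6 (since 677·7 = 4739).
Tuesday + 6 days → Monday.

Monday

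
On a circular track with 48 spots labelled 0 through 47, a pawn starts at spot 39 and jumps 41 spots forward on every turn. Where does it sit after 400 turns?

400·41 = 16400.
Dividing 16400 by 48 gives quotient 341 and remainder 32.
(39 + 32) mod 48 = 23.

23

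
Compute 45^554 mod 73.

25

By repeated squaring mod 73: 45^1≡45, 45^2≡54, 45^4≡69, 45^8≡16, 45^16≡37, 45^32≡55, 45^64≡32, 45^128≡2, 45^256≡4, 45^512≡16.
Since 554 = 2 + 8 + 32 + 512 in binary, 45^554 ≡ 54·16·55·16 ≡ 25 (mod 73).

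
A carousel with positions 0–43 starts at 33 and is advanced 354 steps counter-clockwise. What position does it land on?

354 = 8·44 + 2, so 354 mod 44 = 2.
(33 − 2) mod 44 = 31.

31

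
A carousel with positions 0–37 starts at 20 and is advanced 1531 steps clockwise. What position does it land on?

Dividing 1531 by 38 gives quotient 40 and remainder 11.
(20 + 11) mod 38 = 31.

31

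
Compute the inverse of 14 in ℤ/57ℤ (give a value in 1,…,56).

53

14·53 = 742 = 13·57 + 1, so 14⁻¹ ≡ 53 (mod 57).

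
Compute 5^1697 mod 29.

By repeated squaring mod 29: 5^1≡5, 5^2≡25, 5^4≡16, 5^8≡24, 5^16≡25, 5^32≡16, 5^64≡24, 5^128≡25, 5^256≡16, 5^512≡24, 5^1024≡25.
1697 = 1 + 32 + 128 + 512 + 1024, so 5^1697 ≡ 5·16·25·24·25 ≡ 9 (mod 29).

9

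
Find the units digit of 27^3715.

Last digits of 7^n: 7, 9, 3, 1 (period 4).
3715 mod 4 = 3, so the last digit matches 7^3 = 3.

3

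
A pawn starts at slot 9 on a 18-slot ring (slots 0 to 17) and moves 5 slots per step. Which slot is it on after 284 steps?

284·5 = 1420.
1420 mod 18 = 16 (since 78·18 = 1404).
(9 + 16) mod 18 = 7.

7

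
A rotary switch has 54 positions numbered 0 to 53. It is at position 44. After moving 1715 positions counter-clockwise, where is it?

3

1715 = 31·54 + 41, so 1715 mod 54 = 41.
(44 − 41) mod 54 = 3.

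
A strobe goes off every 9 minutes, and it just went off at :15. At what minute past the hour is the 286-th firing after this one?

286·9 = 2574.
2574 − 42·60 = 54, so 2574 ≡ 54 (mod 60).
(15 + 54) mod 60 = 9.

9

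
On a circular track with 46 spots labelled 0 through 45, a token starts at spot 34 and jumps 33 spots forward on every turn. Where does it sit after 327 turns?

15

327·33 = 10791.
10791 − 234·46 = 27, so 10791 ≡ 27 (mod 46).
(34 + 27) mod 46 = 15.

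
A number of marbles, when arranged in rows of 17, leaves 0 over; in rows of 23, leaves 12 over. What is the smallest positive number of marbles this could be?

357

x ≡ 0 (mod 17) gives x ∈ {0, 17, 34, 51, 68, 85, 102, 119, …}.
The first of these with x mod 23 = 12 is 357.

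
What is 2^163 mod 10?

8

Last digits of 2^n: 2, 4, 8, 6 (period 4).
163 leaves remainder 3 on division by 4, so 2^163 ends in 8.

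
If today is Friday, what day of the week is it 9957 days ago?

Tuesday

9957 − 1422·7 = 3, so 9957 ≡ 3 (mod 7).
Friday − 3 days → Tuesday.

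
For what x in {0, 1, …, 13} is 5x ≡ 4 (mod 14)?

5⁻¹ ≡ 3 (mod 14) because 5·3 = 15 = 1·14 + 1.
So x ≡ 3·4 = 12 ≡ 12 (mod 14).

12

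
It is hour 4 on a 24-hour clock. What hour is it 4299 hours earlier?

4299 mod 24 = 3 (since 179·24 = 4296).
(4 − 3) mod 24 = 1.

1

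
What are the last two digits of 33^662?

Square-and-reduce mod 100: 33^1≡33, 33^2≡89, 33^4≡21, 33^8≡41, 33^16≡81, 33^32≡61, 33^64≡21, 33^128≡41, 33^256≡81, 33^512≡61.
662 = 2 + 4 + 16 + 128 + 512, so 33^662 ≡ 89·21·81·41·61 ≡ 89 (mod 100).

89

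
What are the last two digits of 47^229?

67

Square-and-reduce mod 100: 47^1≡47, 47^2≡9, 47^4≡81, 47^8≡61, 47^16≡21, 47^32≡41, 47^64≡81, 47^128≡61.
229 = 1 + 4 + 32 + 64 + 128, so 47^229 ≡ 47·81·41·81·61 ≡ 67 (mod 100).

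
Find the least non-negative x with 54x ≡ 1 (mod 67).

54⁻¹ ≡ 36 (mod 67) because 54·36 = 1944 = 29·67 + 1.
So x ≡ 36·1 = 36 ≡ 36 (mod 67).
Check: 54·36 = 1944 = 29·67 + 1.

36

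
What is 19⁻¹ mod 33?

7

33 = 1·19 + 14
19 = 1·14 + 5
14 = 2·5 + 4
5 = 1·4 + 1
4 = 4·1 + 0
Back-substituting gives 19·7 ≡ 1 (mod 33).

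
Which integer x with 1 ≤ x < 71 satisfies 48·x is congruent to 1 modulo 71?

71 = 1·48 + 23
48 = 2·23 + 2
23 = 11·2 + 1
2 = 2·1 + 0
Back-substituting gives 48·37 ≡ 1 (mod 71).

37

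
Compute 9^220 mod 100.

1

Square-and-reduce mod 100: 9^1≡9, 9^2≡81, 9^4≡61, 9^8≡21, 9^16≡41, 9^32≡81, 9^64≡61, 9^128≡21.
Since 220 = 4 + 8 + 16 + 64 + 128 in binary, 9^220 ≡ 61·21·41·61·21 ≡ 1 (mod 100).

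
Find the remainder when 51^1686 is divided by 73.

27

Successive squares of 51 mod 73: 51^1≡51, 51^2≡46, 51^4≡72, 51^8≡1, 51^16≡1, 51^32≡1, 51^64≡1, 51^128≡1, 51^256≡1, 51^512≡1, 51^1024≡1.
Since 1686 = 2 + 4 + 16 + 128 + 512 + 1024 in binary, 51^1686 ≡ 46·72·1·1·1·1 ≡ 27 (mod 73).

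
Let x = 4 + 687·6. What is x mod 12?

10

687·6 = 4122.
4122 − 343·12 = 6, so 4122 ≡ 6 (mod 12).
(4 + 6) mod 12 = 10.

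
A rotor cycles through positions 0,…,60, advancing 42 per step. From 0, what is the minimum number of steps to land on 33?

42⁻¹ ≡ 16 (mod 61) because 42·16 = 672 = 11·61 + 1.
So x ≡ 16·33 = 528 ≡ 40 (mod 61).

40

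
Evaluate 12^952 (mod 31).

7

Successive squares of 12 mod 31: 12^1≡12, 12^2≡20, 12^4≡28, 12^8≡9, 12^16≡19, 12^32≡20, 12^64≡28, 12^128≡9, 12^256≡19, 12^512≡20.
952 = 8 + 16 + 32 + 128 + 256 + 512, so 12^952 ≡ 9·19·20·9·19·20 ≡ 7 (mod 31).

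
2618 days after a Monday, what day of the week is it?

2618 mod 7 = 0 (since 374·7 = 2618).
Monday + 0 days → Monday.

Monday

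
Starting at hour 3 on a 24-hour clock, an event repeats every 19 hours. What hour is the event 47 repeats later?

47·19 = 893.
Dividing 893 by 24 gives quotient 37 and remainder 5.
(3 + 5) mod 24 = 8.

8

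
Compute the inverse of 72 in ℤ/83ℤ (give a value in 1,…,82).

72·15 = 1080 = 13·83 + 1, so 72⁻¹ ≡ 15 (mod 83).

15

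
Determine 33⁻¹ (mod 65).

33·2 = 66 = 1·65 + 1, so 33⁻¹ ≡ 2 (mod 65).

2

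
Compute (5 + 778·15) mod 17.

778·15 = 11670.
11670 = 686·17 + 8, so 11670 mod 17 = 8.
(5 + 8) mod 17 = 13.

13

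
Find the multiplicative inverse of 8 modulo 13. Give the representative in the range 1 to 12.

5

8·5 = 40 = 3·13 + 1, so 8⁻¹ ≡ 5 (mod 13).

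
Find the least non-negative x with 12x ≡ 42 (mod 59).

12⁻¹ ≡ 5 (mod 59) because 12·5 = 60 = 1·59 + 1.
Multiplying both sides by 5: x ≡ 5·42 = 210 ≡ 33 (mod 59).
Check: 12·33 = 396 = 6·59 + 42.

33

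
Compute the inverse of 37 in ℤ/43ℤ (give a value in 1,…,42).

7

37·7 = 259 = 6·43 + 1, so 37⁻¹ ≡ 7 (mod 43).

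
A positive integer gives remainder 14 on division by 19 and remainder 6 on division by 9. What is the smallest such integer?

x ≡ 6 (mod 9) gives x ∈ {6, 15, 24, 33}.
The first of these with x mod 19 = 14 is 33.

33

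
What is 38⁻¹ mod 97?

23

97 = 2·38 + 21
38 = 1·21 + 17
21 = 1·17 + 4
17 = 4·4 + 1
4 = 4·1 + 0
Back-substituting gives 38·23 ≡ 1 (mod 97).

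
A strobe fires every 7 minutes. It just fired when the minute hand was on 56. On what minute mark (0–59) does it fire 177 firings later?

35

177·7 = 1239.
1239 = 20·60 + 39, so 1239 mod 60 = 39.
(56 + 39) mod 60 = 35.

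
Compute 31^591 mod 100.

Successive squares of 31 mod 100: 31^1≡31, 31^2≡61, 31^4≡21, 31^8≡41, 31^16≡81, 31^32≡61, 31^64≡21, 31^128≡41, 31^256≡81, 31^512≡61.
Since 591 = 1 + 2 + 4 + 8 + 64 + 512 in binary, 31^591 ≡ 31·61·21·41·21·61 ≡ 31 (mod 100).

31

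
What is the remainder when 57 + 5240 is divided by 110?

Dividing 5240 by 110 gives quotient 47 and remainder 70.
(57 + 70) mod 110 = 17.

17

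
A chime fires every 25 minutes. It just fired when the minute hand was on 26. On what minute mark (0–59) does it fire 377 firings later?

31

377·25 = 9425.
9425 = 157·60 + 5, so 9425 mod 60 = 5.
(26 + 5) mod 60 = 31.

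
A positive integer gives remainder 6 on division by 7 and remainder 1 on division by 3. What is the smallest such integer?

x ≡ 1 (mod 3) gives x ∈ {1, 4, 7, 10, 13}.
The first of these with x mod 7 = 6 is 13.

13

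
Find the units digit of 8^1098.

The units digit of 8^n cycles with period 4: 8, 4, 2, 6, …
1098 leaves remainder 2 on division by 4, so 8^1098 ends in 4.

4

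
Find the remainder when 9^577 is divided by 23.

Successive squares of 9 mod 23: 9^1≡9, 9^2≡12, 9^4≡6, 9^8≡13, 9^16≡8, 9^32≡18, 9^64≡2, 9^128≡4, 9^256≡16, 9^512≡3.
577 = 1 + 64 + 512, so 9^577 ≡ 9·2·3 ≡ 8 (mod 23).

8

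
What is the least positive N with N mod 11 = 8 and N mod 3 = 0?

x ≡ 0 (mod 3) gives x ∈ {0, 3, 6, 9, 12, 15, 18, 21, …}.
The first of these with x mod 11 = 8 is 30.

30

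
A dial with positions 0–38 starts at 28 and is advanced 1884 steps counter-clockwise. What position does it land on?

16

1884 = 48·39 + 12, so 1884 mod 39 = 12.
(28 − 12) mod 39 = 16.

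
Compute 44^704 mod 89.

Successive squares of 44 mod 89: 44^1≡44, 44^2≡67, 44^4≡39, 44^8≡8, 44^16≡64, 44^32≡2, 44^64≡4, 44^128≡16, 44^256≡78, 44^512≡32.
704 = 64 + 128 + 512, so 44^704 ≡ 4·16·32 ≡ 1 (mod 89).

1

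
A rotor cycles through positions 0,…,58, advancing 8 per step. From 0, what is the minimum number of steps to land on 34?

19

The inverse of 8 mod 59 is 37 (since 8·37 = 296 ≡ 1).
Multiplying both sides by 37: x ≡ 37·34 = 1258 ≡ 19 (mod 59).
Check: 8·19 = 152 = 2·59 + 34.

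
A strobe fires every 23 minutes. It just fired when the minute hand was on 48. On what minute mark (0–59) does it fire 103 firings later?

103·23 = 2369.
2369 = 39·60 + 29, so 2369 mod 60 = 29.
(48 + 29) mod 60 = 17.

17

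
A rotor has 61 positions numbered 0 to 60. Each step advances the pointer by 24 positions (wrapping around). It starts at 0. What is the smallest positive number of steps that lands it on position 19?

44

24⁻¹ ≡ 28 (mod 61) because 24·28 = 672 = 11·61 + 1.
Multiplying both sides by 28: x ≡ 28·19 = 532 ≡ 44 (mod 61).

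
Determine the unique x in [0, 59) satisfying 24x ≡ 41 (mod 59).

14

24⁻¹ ≡ 32 (mod 59) because 24·32 = 768 = 13·59 + 1.
Multiplying both sides by 32: x ≡ 32·41 = 1312 ≡ 14 (mod 59).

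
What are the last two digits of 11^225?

Square-and-reduce mod 100: 11^1≡11, 11^2≡21, 11^4≡41, 11^8≡81, 11^16≡61, 11^32≡21, 11^64≡41, 11^128≡81.
Since 225 = 1 + 32 + 64 + 128 in binary, 11^225 ≡ 11·21·41·81 ≡ 51 (mod 100).

51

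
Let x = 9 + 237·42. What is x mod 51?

237·42 = 9954.
9954 − 195·51 = 9, so 9954 ≡ 9 (mod 51).
(9 + 9) mod 51 = 18.

18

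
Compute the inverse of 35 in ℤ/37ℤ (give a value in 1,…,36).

18

37 = 1·35 + 2
35 = 17·2 + 1
2 = 2·1 + 0
Back-substituting gives 35·18 ≡ 1 (mod 37).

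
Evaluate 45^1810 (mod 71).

By repeated squaring mod 71: 45^1≡45, 45^2≡37, 45^4≡20, 45^8≡45, 45^16≡37, 45^32≡20, 45^64≡45, 45^128≡37, 45^256≡20, 45^512≡45, 45^1024≡37.
Since 1810 = 2 + 16 + 256 + 512 + 1024 in binary, 45^1810 ≡ 37·37·20·45·37 ≡ 20 (mod 71).

20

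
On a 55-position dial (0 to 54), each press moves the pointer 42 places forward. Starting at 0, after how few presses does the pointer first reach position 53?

The inverse of 42 mod 55 is 38 (since 42·38 = 1596 ≡ 1).
So x ≡ 38·53 = 2014 ≡ 34 (mod 55).

34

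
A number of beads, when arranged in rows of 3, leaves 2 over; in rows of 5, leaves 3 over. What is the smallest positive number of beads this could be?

8

x ≡ 2 (mod 3) gives x ∈ {2, 5, 8}.
The first of these with x mod 5 = 3 is 8.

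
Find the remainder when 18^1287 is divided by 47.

Square-and-reduce mod 47: 18^1≡18, 18^2≡42, 18^4≡25, 18^8≡14, 18^16≡8, 18^32≡17, 18^64≡7, 18^128≡2, 18^256≡4, 18^512≡16, 18^1024≡21.
1287 = 1 + 2 + 4 + 256 + 1024, so 18^1287 ≡ 18·42·25·4·21 ≡ 34 (mod 47).

34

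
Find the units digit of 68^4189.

8

The units digit of 68^n cycles with period 4: 8, 4, 2, 6, …
4189 leaves remainder 1 on division by 4, so 68^4189 ends in 8.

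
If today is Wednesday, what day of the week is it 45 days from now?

Saturday

Dividing 45 by 7 gives quotient 6 and remainder 3.
Wednesday + 3 days → Saturday.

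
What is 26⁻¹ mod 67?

49

26·49 = 1274 = 19·67 + 1, so 26⁻¹ ≡ 49 (mod 67).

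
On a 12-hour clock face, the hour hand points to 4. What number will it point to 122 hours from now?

122 − 10·12 = 2, so 122 ≡ 2 (mod 12).
4 + 2 → 6 on a 12-hour dial.

6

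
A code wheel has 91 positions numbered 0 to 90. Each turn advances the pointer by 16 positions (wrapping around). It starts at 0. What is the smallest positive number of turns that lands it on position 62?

38

16⁻¹ ≡ 74 (mod 91) because 16·74 = 1184 = 13·91 + 1.
So x ≡ 74·62 = 4588 ≡ 38 (mod 91).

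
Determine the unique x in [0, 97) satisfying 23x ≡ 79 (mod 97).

The inverse of 23 mod 97 is 38 (since 23·38 = 874 ≡ 1).
Multiplying both sides by 38: x ≡ 38·79 = 3002 ≡ 92 (mod 97).

92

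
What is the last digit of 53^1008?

Last digits of 3^n: 3, 9, 7, 1 (period 4).
1008 leaves remainder 0 on division by 4, so 53^1008 ends in 1.

1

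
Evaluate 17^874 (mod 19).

Square-and-reduce mod 19: 17^1≡17, 17^2≡4, 17^4≡16, 17^8≡9, 17^16≡5, 17^32≡6, 17^64≡17, 17^128≡4, 17^256≡16, 17^512≡9.
Since 874 = 2 + 8 + 32 + 64 + 256 + 512 in binary, 17^874 ≡ 4·9·6·17·16·9 ≡ 17 (mod 19).

17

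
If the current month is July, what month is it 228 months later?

July

228 mod 12 = 0 (since 19·12 = 228).
July + 0 months → July.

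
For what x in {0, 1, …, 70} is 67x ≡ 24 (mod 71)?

67⁻¹ ≡ 53 (mod 71) because 67·53 = 3551 = 50·71 + 1.
So x ≡ 53·24 = 1272 ≡ 65 (mod 71).
Check: 67·65 = 4355 = 61·71 + 24.

65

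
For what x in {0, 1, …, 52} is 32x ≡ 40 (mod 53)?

32⁻¹ ≡ 5 (mod 53) because 32·5 = 160 = 3·53 + 1.
So x ≡ 5·40 = 200 ≡ 41 (mod 53).
Check: 32·41 = 1312 = 24·53 + 40.

41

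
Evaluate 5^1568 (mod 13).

Square-and-reduce mod 13: 5^1≡5, 5^2≡12, 5^4≡1, 5^8≡1, 5^16≡1, 5^32≡1, 5^64≡1, 5^128≡1, 5^256≡1, 5^512≡1, 5^1024≡1.
1568 = 32 + 512 + 1024, so 5^1568 ≡ 1·1·1 ≡ 1 (mod 13).

1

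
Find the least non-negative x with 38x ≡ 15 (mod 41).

36

The inverse of 38 mod 41 is 27 (since 38·27 = 1026 ≡ 1).
Multiplying both sides by 27: x ≡ 27·15 = 405 ≡ 36 (mod 41).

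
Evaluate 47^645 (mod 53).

46

Square-and-reduce mod 53: 47^1≡47, 47^2≡36, 47^4≡24, 47^8≡46, 47^16≡49, 47^32≡16, 47^64≡44, 47^128≡28, 47^256≡42, 47^512≡15.
645 = 1 + 4 + 128 + 512, so 47^645 ≡ 47·24·28·15 ≡ 46 (mod 53).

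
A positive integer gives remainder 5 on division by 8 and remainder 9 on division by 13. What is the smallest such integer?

x ≡ 5 (mod 8) gives x ∈ {5, 13, 21, 29, 37, 45, 53, 61}.
The first of these with x mod 13 = 9 is 61.

61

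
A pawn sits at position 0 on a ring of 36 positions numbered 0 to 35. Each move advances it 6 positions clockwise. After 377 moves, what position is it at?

377·6 = 2262.
2262 mod 36 = 30 (since 62·36 = 2232).
(0 + 30) mod 36 = 30.

30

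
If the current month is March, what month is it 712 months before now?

November

712 = 59·12 + 4, so 712 mod 12 = 4.
March − 4 months → November.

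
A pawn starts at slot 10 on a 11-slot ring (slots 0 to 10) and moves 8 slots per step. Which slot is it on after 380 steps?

3

380·8 = 3040.
Dividing 3040 by 11 gives quotient 276 and remainder 4.
(10 + 4) mod 11 = 3.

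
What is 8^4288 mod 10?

Powers of 8 mod 10 repeat with period 4: 8, 4, 2, 6.
4288 mod 4 = 0, so the last digit matches 8^4 = 6.

6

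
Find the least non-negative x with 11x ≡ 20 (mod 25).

20

11⁻¹ ≡ 16 (mod 25) because 11·16 = 176 = 7·25 + 1.
So x ≡ 16·20 = 320 ≡ 20 (mod 25).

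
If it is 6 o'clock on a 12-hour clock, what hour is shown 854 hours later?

8

Dividing 854 by 12 gives quotient 71 and remainder 2.
6 + 2 → 8 on a 12-hour dial.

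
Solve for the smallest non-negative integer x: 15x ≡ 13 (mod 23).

7

15⁻¹ ≡ 20 (mod 23) because 15·20 = 300 = 13·23 + 1.
Multiplying both sides by 20: x ≡ 20·13 = 260 ≡ 7 (mod 23).
Check: 15·7 = 105 = 4·23 + 13.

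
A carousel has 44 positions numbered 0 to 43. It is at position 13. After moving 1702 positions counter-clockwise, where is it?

27

1702 − 38·44 = 30, so 1702 ≡ 30 (mod 44).
(13 − 30) mod 44 = 27.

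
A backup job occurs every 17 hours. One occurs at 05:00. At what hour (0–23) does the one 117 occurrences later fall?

2

117·17 = 1989.
Dividing 1989 by 24 gives quotient 82 and remainder 21.
(5 + 21) mod 24 = 2.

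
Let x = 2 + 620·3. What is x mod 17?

9

620·3 = 1860.
1860 − 109·17 = 7, so 1860 ≡ 7 (mod 17).
(2 + 7) mod 17 = 9.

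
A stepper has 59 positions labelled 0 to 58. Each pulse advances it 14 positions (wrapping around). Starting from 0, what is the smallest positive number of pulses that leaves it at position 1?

38

14·38 = 532 = 9·59 + 1, so 14⁻¹ ≡ 38 (mod 59).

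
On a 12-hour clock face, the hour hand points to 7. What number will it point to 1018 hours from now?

5

1018 − 84·12 = 10, so 1018 ≡ 10 (mod 12).
7 + 10 → 5 on a 12-hour dial.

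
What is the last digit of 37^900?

1

The units digit of 37^n cycles with period 4: 7, 9, 3, 1, …
900 mod 4 = 0, so the last digit matches 7^4 = 1.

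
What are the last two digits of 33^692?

Successive squares of 33 mod 100: 33^1≡33, 33^2≡89, 33^4≡21, 33^8≡41, 33^16≡81, 33^32≡61, 33^64≡21, 33^128≡41, 33^256≡81, 33^512≡61.
692 = 4 + 16 + 32 + 128 + 512, so 33^692 ≡ 21·81·61·41·61 ≡ 61 (mod 100).

61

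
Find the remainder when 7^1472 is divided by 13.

Square-and-reduce mod 13: 7^1≡7, 7^2≡10, 7^4≡9, 7^8≡3, 7^16≡9, 7^32≡3, 7^64≡9, 7^128≡3, 7^256≡9, 7^512≡3, 7^1024≡9.
Since 1472 = 64 + 128 + 256 + 1024 in binary, 7^1472 ≡ 9·3·9·9 ≡ 3 (mod 13).

3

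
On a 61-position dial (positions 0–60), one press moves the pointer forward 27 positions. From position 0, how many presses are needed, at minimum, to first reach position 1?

27·52 = 1404 = 23·61 + 1, so 27⁻¹ ≡ 52 (mod 61).

52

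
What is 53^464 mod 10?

1

Powers of 3 mod 10 repeat with period 4: 3, 9, 7, 1.
464 mod 4 = 0, so the last digit matches 3^4 = 1.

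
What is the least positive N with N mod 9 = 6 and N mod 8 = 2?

x ≡ 2 (mod 8) gives x ∈ {2, 10, 18, 26, 34, 42}.
The first of these with x mod 9 = 6 is 42.

42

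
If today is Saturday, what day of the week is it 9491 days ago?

9491 − 1355·7 = 6, so 9491 ≡ 6 (mod 7).
Saturday − 6 days → Sunday.

Sunday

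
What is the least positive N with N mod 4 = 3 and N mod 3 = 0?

x ≡ 0 (mod 3) gives x ∈ {0, 3}.
The first of these with x mod 4 = 3 is 3.

3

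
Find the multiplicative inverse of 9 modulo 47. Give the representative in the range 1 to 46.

47 = 5·9 + 2
9 = 4·2 + 1
2 = 2·1 + 0
Back-substituting gives 9·21 ≡ 1 (mod 47).

21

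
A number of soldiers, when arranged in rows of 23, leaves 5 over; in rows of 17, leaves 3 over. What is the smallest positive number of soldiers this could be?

Since 17·19 ≡ 1 (mod 23), take x = 3 + 17·((5−3)·19 mod 23) = 3 + 17·15 = 258.
Check: 258 mod 23 = 5, 258 mod 17 = 3.

258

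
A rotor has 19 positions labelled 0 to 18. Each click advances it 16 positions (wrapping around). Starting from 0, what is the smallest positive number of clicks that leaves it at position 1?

6

19 = 1·16 + 3
16 = 5·3 + 1
3 = 3·1 + 0
Back-substituting gives 16·6 ≡ 1 (mod 19).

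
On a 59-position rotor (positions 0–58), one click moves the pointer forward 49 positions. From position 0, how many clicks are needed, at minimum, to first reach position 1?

53

49·53 = 2597 = 44·59 + 1, so 49⁻¹ ≡ 53 (mod 59).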